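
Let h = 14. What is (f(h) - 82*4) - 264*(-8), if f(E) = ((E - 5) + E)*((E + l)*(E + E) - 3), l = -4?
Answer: 8155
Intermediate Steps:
f(E) = (-5 + 2*E)*(-3 + 2*E*(-4 + E)) (f(E) = ((E - 5) + E)*((E - 4)*(E + E) - 3) = ((-5 + E) + E)*((-4 + E)*(2*E) - 3) = (-5 + 2*E)*(2*E*(-4 + E) - 3) = (-5 + 2*E)*(-3 + 2*E*(-4 + E)))
(f(h) - 82*4) - 264*(-8) = ((15 - 26*14**2 + 4*14**3 + 34*14) - 82*4) - 264*(-8) = ((15 - 26*196 + 4*2744 + 476) - 1*328) - 1*(-2112) = ((15 - 5096 + 10976 + 476) - 328) + 2112 = (6371 - 328) + 2112 = 6043 + 2112 = 8155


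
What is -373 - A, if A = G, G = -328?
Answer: -45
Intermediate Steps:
A = -328
-373 - A = -373 - 1*(-328) = -373 + 328 = -45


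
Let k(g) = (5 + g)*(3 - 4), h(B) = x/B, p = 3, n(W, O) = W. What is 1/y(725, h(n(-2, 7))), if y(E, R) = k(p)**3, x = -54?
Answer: -1/512 ≈ -0.0019531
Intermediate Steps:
h(B) = -54/B
k(g) = -5 - g (k(g) = (5 + g)*(-1) = -5 - g)
y(E, R) = -512 (y(E, R) = (-5 - 1*3)**3 = (-5 - 3)**3 = (-8)**3 = -512)
1/y(725, h(n(-2, 7))) = 1/(-512) = -1/512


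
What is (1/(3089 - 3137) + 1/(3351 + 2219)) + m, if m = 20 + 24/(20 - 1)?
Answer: 53954261/2539920 ≈ 21.242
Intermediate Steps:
m = 404/19 (m = 20 + 24/19 = 404/19 ≈ 21.263)
(1/(3089 - 3137) + 1/(3351 + 2219)) + m = (1/(3089 - 3137) + 1/(3351 + 2219)) + 404/19 = (1/(-48) + 1/5570) + 404/19 = (-1/48 + 1/5570) + 404/19 = -2761/133680 + 404/19 = 53954261/2539920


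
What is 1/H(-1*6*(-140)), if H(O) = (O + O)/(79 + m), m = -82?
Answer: -1/560 ≈ -0.0017857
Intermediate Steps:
H(O) = -2*O/3 (H(O) = (O + O)/(79 - 82) = (2*O)/(-3) = (2*O)*(-⅓) = -2*O/3)
1/H(-1*6*(-140)) = 1/(-2*(-1*6)*(-140)/3) = 1/(-(-4)*(-140)) = 1/(-⅔*840) = 1/(-560) = -1/560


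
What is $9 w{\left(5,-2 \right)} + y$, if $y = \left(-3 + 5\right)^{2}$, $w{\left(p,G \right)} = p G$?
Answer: $-86$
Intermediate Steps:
$w{\left(p,G \right)} = G p$
$y = 4$ ($y = 2^{2} = 4$)
$9 w{\left(5,-2 \right)} + y = 9 \left(\left(-2\right) 5\right) + 4 = 9 \left(-10\right) + 4 = -90 + 4 = -86$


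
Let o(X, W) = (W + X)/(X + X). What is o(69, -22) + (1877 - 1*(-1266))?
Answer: 433781/138 ≈ 3143.3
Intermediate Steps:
o(X, W) = (W + X)/(2*X) (o(X, W) = (W + X)/((2*X)) = (W + X)*(1/(2*X)) = (W + X)/(2*X))
o(69, -22) + (1877 - 1*(-1266)) = (½)*(-22 + 69)/69 + (1877 - 1*(-1266)) = (½)*(1/69)*47 + (1877 + 1266) = 47/138 + 3143 = 433781/138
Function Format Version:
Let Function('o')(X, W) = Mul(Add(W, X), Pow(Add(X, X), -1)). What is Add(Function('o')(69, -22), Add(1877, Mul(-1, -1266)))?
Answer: Rational(433781, 138) ≈ 3143.3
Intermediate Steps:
Function('o')(X, W) = Mul(Rational(1, 2), Pow(X, -1), Add(W, X)) (Function('o')(X, W) = Mul(Add(W, X), Pow(Mul(2, X), -1)) = Mul(Add(W, X), Mul(Rational(1, 2), Pow(X, -1))) = Mul(Rational(1, 2), Pow(X, -1), Add(W, X)))
Add(Function('o')(69, -22), Add(1877, Mul(-1, -1266))) = Add(Mul(Rational(1, 2), Pow(69, -1), Add(-22, 69)), Add(1877, Mul(-1, -1266))) = Add(Mul(Rational(1, 2), Rational(1, 69), 47), Add(1877, 1266)) = Add(Rational(47, 138), 3143) = Rational(433781, 138)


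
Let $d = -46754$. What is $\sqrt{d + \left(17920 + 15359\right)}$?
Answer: $35 i \sqrt{11} \approx 116.08 i$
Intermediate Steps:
$\sqrt{d + \left(17920 + 15359\right)} = \sqrt{-46754 + \left(17920 + 15359\right)} = \sqrt{-46754 + 33279} = \sqrt{-13475} = 35 i \sqrt{11}$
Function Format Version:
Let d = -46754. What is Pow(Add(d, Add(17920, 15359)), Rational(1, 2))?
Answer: Mul(35, I, Pow(11, Rational(1, 2))) ≈ Mul(116.08, I)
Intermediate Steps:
Pow(Add(d, Add(17920, 15359)), Rational(1, 2)) = Pow(Add(-46754, Add(17920, 15359)), Rational(1, 2)) = Pow(Add(-46754, 33279), Rational(1, 2)) = Pow(-13475, Rational(1, 2)) = Mul(35, I, Pow(11, Rational(1, 2)))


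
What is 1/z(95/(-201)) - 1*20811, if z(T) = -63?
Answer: -1311094/63 ≈ -20811.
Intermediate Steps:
1/z(95/(-201)) - 1*20811 = 1/(-63) - 1*20811 = -1/63 - 20811 = -1311094/63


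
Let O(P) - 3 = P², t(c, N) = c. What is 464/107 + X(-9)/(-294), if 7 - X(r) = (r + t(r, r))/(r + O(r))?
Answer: 3391033/786450 ≈ 4.3118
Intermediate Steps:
O(P) = 3 + P²
X(r) = 7 - 2*r/(3 + r + r²) (X(r) = 7 - (r + r)/(r + (3 + r²)) = 7 - 2*r/(3 + r + r²))
464/107 + X(-9)/(-294) = 464/107 + ((21 + 5*(-9) + 7*(-9)²)/(3 - 9 + (-9)²))/(-294) = 464*(1/107) + ((21 - 45 + 7*81)/(3 - 9 + 81))*(-1/294) = 464/107 + ((21 - 45 + 567)/75)*(-1/294) = 464/107 + ((1/75)*543)*(-1/294) = 464/107 + (181/25)*(-1/294) = 464/107 - 181/7350 = 3391033/786450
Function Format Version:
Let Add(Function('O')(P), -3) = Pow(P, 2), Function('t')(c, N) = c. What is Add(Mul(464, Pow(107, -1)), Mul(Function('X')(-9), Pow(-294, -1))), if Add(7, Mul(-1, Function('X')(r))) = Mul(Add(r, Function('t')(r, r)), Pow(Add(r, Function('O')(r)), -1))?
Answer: Rational(3391033, 786450) ≈ 4.3118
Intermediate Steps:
Function('O')(P) = Add(3, Pow(P, 2))
Function('X')(r) = Add(7, Mul(-2, r, Pow(Add(3, r, Pow(r, 2)), -1))) (Function('X')(r) = Add(7, Mul(-1, Mul(Add(r, r), Pow(Add(r, Add(3, Pow(r, 2))), -1)))) = Add(7, Mul(-1, Mul(Mul(2, r), Pow(Add(3, r, Pow(r, 2)), -1)))) = Add(7, Mul(-1, Mul(2, r, Pow(Add(3, r, Pow(r, 2)), -1)))) = Add(7, Mul(-2, r, Pow(Add(3, r, Pow(r, 2)), -1))))
Add(Mul(464, Pow(107, -1)), Mul(Function('X')(-9), Pow(-294, -1))) = Add(Mul(464, Pow(107, -1)), Mul(Mul(Pow(Add(3, -9, Pow(-9, 2)), -1), Add(21, Mul(5, -9), Mul(7, Pow(-9, 2)))), Pow(-294, -1))) = Add(Mul(464, Rational(1, 107)), Mul(Mul(Pow(Add(3, -9, 81), -1), Add(21, -45, Mul(7, 81))), Rational(-1, 294))) = Add(Rational(464, 107), Mul(Mul(Pow(75, -1), Add(21, -45, 567)), Rational(-1, 294))) = Add(Rational(464, 107), Mul(Mul(Rational(1, 75), 543), Rational(-1, 294))) = Add(Rational(464, 107), Mul(Rational(181, 25), Rational(-1, 294))) = Add(Rational(464, 107), Rational(-181, 7350)) = Rational(3391033, 786450)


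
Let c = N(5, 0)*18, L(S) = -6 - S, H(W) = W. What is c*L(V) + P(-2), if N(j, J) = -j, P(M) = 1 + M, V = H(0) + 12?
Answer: 1619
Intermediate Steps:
V = 12 (V = 0 + 12 = 12)
c = -90 (c = -1*5*18 = -5*18 = -90)
c*L(V) + P(-2) = -90*(-6 - 1*12) + (1 - 2) = -90*(-6 - 12) - 1 = -90*(-18) - 1 = 1620 - 1 = 1619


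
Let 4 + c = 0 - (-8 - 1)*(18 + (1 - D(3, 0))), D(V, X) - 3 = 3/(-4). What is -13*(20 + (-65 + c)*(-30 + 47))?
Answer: -73307/4 ≈ -18327.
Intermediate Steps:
D(V, X) = 9/4 (D(V, X) = 3 + 3/(-4) = 3 + 3*(-¼) = 3 - ¾ = 9/4)
c = 587/4 (c = -4 + (0 - (-8 - 1)*(18 + (1 - 1*9/4))) = -4 + (0 - (-9)*(18 + (1 - 9/4))) = -4 + (0 - (-9)*(18 - 5/4)) = -4 + (0 - (-9)*67/4) = -4 + (0 - 1*(-603/4)) = -4 + (0 + 603/4) = -4 + 603/4 = 587/4 ≈ 146.75)
-13*(20 + (-65 + c)*(-30 + 47)) = -13*(20 + (-65 + 587/4)*(-30 + 47)) = -13*(20 + (327/4)*17) = -13*(20 + 5559/4) = -13*5639/4 = -73307/4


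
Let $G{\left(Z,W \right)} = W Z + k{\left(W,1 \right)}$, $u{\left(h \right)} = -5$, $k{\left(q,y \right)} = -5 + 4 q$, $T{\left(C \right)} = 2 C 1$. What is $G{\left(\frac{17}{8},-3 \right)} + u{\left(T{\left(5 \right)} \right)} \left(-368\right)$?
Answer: $\frac{14533}{8} \approx 1816.6$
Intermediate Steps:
$T{\left(C \right)} = 2 C$
$G{\left(Z,W \right)} = -5 + 4 W + W Z$ ($G{\left(Z,W \right)} = W Z + \left(-5 + 4 W\right) = -5 + 4 W + W Z$)
$G{\left(\frac{17}{8},-3 \right)} + u{\left(T{\left(5 \right)} \right)} \left(-368\right) = \left(-5 + 4 \left(-3\right) - 3 \cdot \frac{17}{8}\right) - -1840 = \left(-5 - 12 - 3 \cdot 17 \cdot \frac{1}{8}\right) + 1840 = \left(-5 - 12 - \frac{51}{8}\right) + 1840 = - \frac{187}{8} + 1840 = \frac{14533}{8}$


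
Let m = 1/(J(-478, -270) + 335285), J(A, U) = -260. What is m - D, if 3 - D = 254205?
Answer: 85164025051/335025 ≈ 2.5420e+5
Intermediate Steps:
D = -254202 (D = 3 - 1*254205 = 3 - 254205 = -254202)
m = 1/335025 (m = 1/(-260 + 335285) = 1/335025 ≈ 2.9849e-6)
m - D = 1/335025 - 1*(-254202) = 1/335025 + 254202 = 85164025051/335025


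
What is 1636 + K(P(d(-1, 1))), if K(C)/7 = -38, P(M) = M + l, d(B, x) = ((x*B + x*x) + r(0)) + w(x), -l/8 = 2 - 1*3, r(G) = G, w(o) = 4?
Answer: 1370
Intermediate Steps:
l = 8 (l = -8*(2 - 1*3) = -8*(2 - 3) = -8*(-1) = 8)
d(B, x) = 4 + x**2 + B*x (d(B, x) = ((x*B + x*x) + 0) + 4 = ((B*x + x**2) + 0) + 4 = ((x**2 + B*x) + 0) + 4 = (x**2 + B*x) + 4 = 4 + x**2 + B*x)
P(M) = 8 + M (P(M) = M + 8 = 8 + M)
K(C) = -266 (K(C) = 7*(-38) = -266)
1636 + K(P(d(-1, 1))) = 1636 - 266 = 1370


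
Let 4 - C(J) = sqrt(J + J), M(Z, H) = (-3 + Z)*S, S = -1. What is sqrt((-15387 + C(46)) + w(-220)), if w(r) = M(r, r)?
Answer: sqrt(-15160 - 2*sqrt(23)) ≈ 123.16*I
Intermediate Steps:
M(Z, H) = 3 - Z (M(Z, H) = (-3 + Z)*(-1) = 3 - Z)
C(J) = 4 - sqrt(2)*sqrt(J) (C(J) = 4 - sqrt(J + J) = 4 - sqrt(2*J) = 4 - sqrt(2)*sqrt(J))
w(r) = 3 - r
sqrt((-15387 + C(46)) + w(-220)) = sqrt((-15387 + (4 - sqrt(2)*sqrt(46))) + (3 - 1*(-220))) = sqrt((-15387 + (4 - 2*sqrt(23))) + (3 + 220)) = sqrt((-15383 - 2*sqrt(23)) + 223) = sqrt(-15160 - 2*sqrt(23))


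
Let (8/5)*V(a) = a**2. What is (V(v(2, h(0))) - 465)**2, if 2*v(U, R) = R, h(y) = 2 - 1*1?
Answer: 221265625/1024 ≈ 2.1608e+5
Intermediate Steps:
h(y) = 1 (h(y) = 2 - 1 = 1)
v(U, R) = R/2
V(a) = 5*a**2/8
(V(v(2, h(0))) - 465)**2 = (5*((1/2)*1)**2/8 - 465)**2 = (5*(1/2)**2/8 - 465)**2 = ((5/8)*(1/4) - 465)**2 = (5/32 - 465)**2 = (-14875/32)**2 = 221265625/1024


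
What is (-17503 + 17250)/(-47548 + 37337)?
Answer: 253/10211 ≈ 0.024777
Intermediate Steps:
(-17503 + 17250)/(-47548 + 37337) = -253/(-10211) = -253*(-1/10211) = 253/10211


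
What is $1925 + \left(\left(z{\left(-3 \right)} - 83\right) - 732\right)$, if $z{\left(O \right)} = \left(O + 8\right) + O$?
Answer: $1112$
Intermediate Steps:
$z{\left(O \right)} = 8 + 2 O$ ($z{\left(O \right)} = \left(8 + O\right) + O = 8 + 2 O$)
$1925 + \left(\left(z{\left(-3 \right)} - 83\right) - 732\right) = 1925 + \left(\left(\left(8 + 2 \left(-3\right)\right) - 83\right) - 732\right) = 1925 + \left(\left(\left(8 - 6\right) - 83\right) - 732\right) = 1925 + \left(\left(2 - 83\right) - 732\right) = 1925 - 813 = 1112$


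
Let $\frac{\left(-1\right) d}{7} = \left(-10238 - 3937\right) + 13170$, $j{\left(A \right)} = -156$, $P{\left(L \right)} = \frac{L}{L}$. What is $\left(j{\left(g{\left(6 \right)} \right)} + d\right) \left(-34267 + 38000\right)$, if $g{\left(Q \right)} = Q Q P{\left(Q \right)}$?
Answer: $25679307$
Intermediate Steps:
$P{\left(L \right)} = 1$
$g{\left(Q \right)} = Q^{2}$ ($g{\left(Q \right)} = Q Q 1 = Q^{2} \cdot 1 = Q^{2}$)
$d = 7035$ ($d = - 7 \left(\left(-10238 - 3937\right) + 13170\right) = - 7 \left(-14175 + 13170\right) = \left(-7\right) \left(-1005\right) = 7035$)
$\left(j{\left(g{\left(6 \right)} \right)} + d\right) \left(-34267 + 38000\right) = \left(-156 + 7035\right) \left(-34267 + 38000\right) = 6879 \cdot 3733 = 25679307$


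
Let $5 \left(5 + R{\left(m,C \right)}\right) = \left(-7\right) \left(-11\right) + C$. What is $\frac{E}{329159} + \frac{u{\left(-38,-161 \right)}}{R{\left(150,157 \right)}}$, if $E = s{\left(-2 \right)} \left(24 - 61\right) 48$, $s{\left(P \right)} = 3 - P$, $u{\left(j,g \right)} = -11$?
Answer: $- \frac{1814515}{6254021} \approx -0.29014$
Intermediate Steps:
$R{\left(m,C \right)} = \frac{52}{5} + \frac{C}{5}$ ($R{\left(m,C \right)} = -5 + \frac{\left(-7\right) \left(-11\right) + C}{5} = -5 + \frac{77 + C}{5} = -5 + \left(\frac{77}{5} + \frac{C}{5}\right) = \frac{52}{5} + \frac{C}{5}$)
$E = -8880$ ($E = \left(3 - -2\right) \left(24 - 61\right) 48 = \left(3 + 2\right) \left(\left(-37\right) 48\right) = 5 \left(-1776\right) = -8880$)
$\frac{E}{329159} + \frac{u{\left(-38,-161 \right)}}{R{\left(150,157 \right)}} = - \frac{8880}{329159} - \frac{11}{\frac{52}{5} + \frac{1}{5} \cdot 157} = \left(-8880\right) \frac{1}{329159} - \frac{11}{\frac{52}{5} + \frac{157}{5}} = - \frac{8880}{329159} - \frac{11}{\frac{209}{5}} = - \frac{8880}{329159} - \frac{5}{19} = - \frac{1814515}{6254021}$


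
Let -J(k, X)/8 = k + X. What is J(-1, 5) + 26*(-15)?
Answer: -422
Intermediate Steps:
J(k, X) = -8*X - 8*k (J(k, X) = -8*(k + X) = -8*(X + k) = -8*X - 8*k)
J(-1, 5) + 26*(-15) = (-8*5 - 8*(-1)) + 26*(-15) = (-40 + 8) - 390 = -32 - 390 = -422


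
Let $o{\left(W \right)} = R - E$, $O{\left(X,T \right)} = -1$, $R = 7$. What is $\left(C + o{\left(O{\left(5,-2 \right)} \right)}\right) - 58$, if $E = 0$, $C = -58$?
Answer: $-109$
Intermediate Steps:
$o{\left(W \right)} = 7$ ($o{\left(W \right)} = 7 - 0 = 7 + 0 = 7$)
$\left(C + o{\left(O{\left(5,-2 \right)} \right)}\right) - 58 = \left(-58 + 7\right) - 58 = -51 - 58 = -109$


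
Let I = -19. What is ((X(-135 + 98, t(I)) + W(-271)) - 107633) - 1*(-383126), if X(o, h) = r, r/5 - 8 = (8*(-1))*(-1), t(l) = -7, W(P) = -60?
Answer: 275513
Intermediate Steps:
r = 80 (r = 40 + 5*((8*(-1))*(-1)) = 40 + 5*(-8*(-1)) = 40 + 5*8 = 40 + 40 = 80)
X(o, h) = 80
((X(-135 + 98, t(I)) + W(-271)) - 107633) - 1*(-383126) = ((80 - 60) - 107633) - 1*(-383126) = (20 - 107633) + 383126 = -107613 + 383126 = 275513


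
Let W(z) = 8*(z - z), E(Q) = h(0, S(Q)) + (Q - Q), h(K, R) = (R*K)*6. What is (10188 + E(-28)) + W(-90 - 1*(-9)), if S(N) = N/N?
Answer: 10188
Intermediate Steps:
S(N) = 1
h(K, R) = 6*K*R (h(K, R) = (K*R)*6 = 6*K*R)
E(Q) = 0 (E(Q) = 6*0*1 + (Q - Q) = 0 + 0 = 0)
W(z) = 0 (W(z) = 8*0 = 0)
(10188 + E(-28)) + W(-90 - 1*(-9)) = (10188 + 0) + 0 = 10188 + 0 = 10188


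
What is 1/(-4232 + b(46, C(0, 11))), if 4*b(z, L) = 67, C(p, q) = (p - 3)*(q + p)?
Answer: -4/16861 ≈ -0.00023723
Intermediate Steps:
C(p, q) = (-3 + p)*(p + q)
b(z, L) = 67/4 (b(z, L) = (¼)*67 = 67/4)
1/(-4232 + b(46, C(0, 11))) = 1/(-4232 + 67/4) = 1/(-16861/4) = -4/16861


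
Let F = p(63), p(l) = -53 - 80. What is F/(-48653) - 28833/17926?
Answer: -1400427791/872153678 ≈ -1.6057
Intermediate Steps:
p(l) = -133
F = -133
F/(-48653) - 28833/17926 = -133/(-48653) - 28833/17926 = -133*(-1/48653) - 28833*1/17926 = 133/48653 - 28833/17926 = -1400427791/872153678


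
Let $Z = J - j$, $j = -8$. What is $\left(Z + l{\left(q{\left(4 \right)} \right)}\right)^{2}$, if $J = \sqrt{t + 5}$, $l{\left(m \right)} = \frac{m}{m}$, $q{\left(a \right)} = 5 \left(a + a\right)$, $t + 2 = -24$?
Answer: $\left(9 + i \sqrt{21}\right)^{2} \approx 60.0 + 82.486 i$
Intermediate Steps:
$t = -26$ ($t = -2 - 24 = -26$)
$q{\left(a \right)} = 10 a$ ($q{\left(a \right)} = 5 \cdot 2 a = 10 a$)
$l{\left(m \right)} = 1$
$J = i \sqrt{21}$ ($J = \sqrt{-26 + 5} = \sqrt{-21} = i \sqrt{21} \approx 4.5826 i$)
$Z = 8 + i \sqrt{21}$ ($Z = i \sqrt{21} - -8 = i \sqrt{21} + 8 = 8 + i \sqrt{21} \approx 8.0 + 4.5826 i$)
$\left(Z + l{\left(q{\left(4 \right)} \right)}\right)^{2} = \left(\left(8 + i \sqrt{21}\right) + 1\right)^{2} = \left(9 + i \sqrt{21}\right)^{2}$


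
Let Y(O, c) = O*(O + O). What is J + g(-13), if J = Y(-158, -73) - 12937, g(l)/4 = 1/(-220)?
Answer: 2034504/55 ≈ 36991.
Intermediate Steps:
g(l) = -1/55 (g(l) = 4/(-220) = 4*(-1/220) = -1/55)
Y(O, c) = 2*O² (Y(O, c) = O*(2*O) = 2*O²)
J = 36991 (J = 2*(-158)² - 12937 = 2*24964 - 12937 = 49928 - 12937 = 36991)
J + g(-13) = 36991 - 1/55 = 2034504/55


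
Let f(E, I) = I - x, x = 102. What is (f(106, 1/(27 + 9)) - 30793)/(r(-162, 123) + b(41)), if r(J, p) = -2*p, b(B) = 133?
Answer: 1112219/4068 ≈ 273.41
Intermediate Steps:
f(E, I) = -102 + I (f(E, I) = I - 1*102 = I - 102 = -102 + I)
(f(106, 1/(27 + 9)) - 30793)/(r(-162, 123) + b(41)) = ((-102 + 1/(27 + 9)) - 30793)/(-2*123 + 133) = ((-102 + 1/36) - 30793)/(-246 + 133) = ((-102 + 1/36) - 30793)/(-113) = (-3671/36 - 30793)*(-1/113) = -1112219/36*(-1/113) = 1112219/4068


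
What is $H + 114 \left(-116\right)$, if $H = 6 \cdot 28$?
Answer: $-13056$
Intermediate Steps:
$H = 168$
$H + 114 \left(-116\right) = 168 + 114 \left(-116\right) = 168 - 13224 = -13056$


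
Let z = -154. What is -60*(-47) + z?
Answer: 2666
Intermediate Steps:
-60*(-47) + z = -60*(-47) - 154 = 2820 - 154 = 2666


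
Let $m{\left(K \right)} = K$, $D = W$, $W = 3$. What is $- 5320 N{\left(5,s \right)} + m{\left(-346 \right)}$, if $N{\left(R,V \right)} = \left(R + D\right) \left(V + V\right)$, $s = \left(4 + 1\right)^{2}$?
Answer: $-2128346$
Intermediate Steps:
$s = 25$ ($s = 5^{2} = 25$)
$D = 3$
$N{\left(R,V \right)} = 2 V \left(3 + R\right)$ ($N{\left(R,V \right)} = \left(R + 3\right) \left(V + V\right) = \left(3 + R\right) 2 V = 2 V \left(3 + R\right)$)
$- 5320 N{\left(5,s \right)} + m{\left(-346 \right)} = - 5320 \cdot 2 \cdot 25 \left(3 + 5\right) - 346 = - 5320 \cdot 2 \cdot 25 \cdot 8 - 346 = \left(-5320\right) 400 - 346 = -2128000 - 346 = -2128346$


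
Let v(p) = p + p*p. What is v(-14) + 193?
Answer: 375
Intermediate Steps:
v(p) = p + p²
v(-14) + 193 = -14*(1 - 14) + 193 = -14*(-13) + 193 = 182 + 193 = 375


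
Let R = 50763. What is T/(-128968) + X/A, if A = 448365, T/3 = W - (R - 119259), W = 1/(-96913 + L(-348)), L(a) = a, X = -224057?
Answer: -11771480377854161/5624091776480520 ≈ -2.0930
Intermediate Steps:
W = -1/97261 (W = 1/(-96913 - 348) = 1/(-97261) = -1/97261 ≈ -1.0282e-5)
T = 19985968365/97261 (T = 3*(-1/97261 - (50763 - 119259)) = 3*(-1/97261 - 1*(-68496)) = 3*(-1/97261 + 68496) = 3*(6661989455/97261) = 19985968365/97261 ≈ 2.0549e+5)
T/(-128968) + X/A = (19985968365/97261)/(-128968) - 224057/448365 = (19985968365/97261)*(-1/128968) - 224057*1/448365 = -19985968365/12543556648 - 224057/448365 = -11771480377854161/5624091776480520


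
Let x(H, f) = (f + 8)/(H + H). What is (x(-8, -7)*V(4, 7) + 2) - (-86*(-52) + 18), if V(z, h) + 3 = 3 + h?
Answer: -71815/16 ≈ -4488.4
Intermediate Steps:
V(z, h) = h (V(z, h) = -3 + (3 + h) = h)
x(H, f) = (8 + f)/(2*H) (x(H, f) = (8 + f)/((2*H)) = (8 + f)*(1/(2*H)) = (8 + f)/(2*H))
(x(-8, -7)*V(4, 7) + 2) - (-86*(-52) + 18) = (((½)*(8 - 7)/(-8))*7 + 2) - (-86*(-52) + 18) = (((½)*(-⅛)*1)*7 + 2) - (4472 + 18) = (-1/16*7 + 2) - 1*4490 = (-7/16 + 2) - 4490 = 25/16 - 4490 = -71815/16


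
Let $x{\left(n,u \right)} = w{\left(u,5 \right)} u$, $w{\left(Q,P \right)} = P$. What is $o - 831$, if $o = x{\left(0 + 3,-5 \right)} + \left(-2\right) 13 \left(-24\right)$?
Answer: $-232$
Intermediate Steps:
$x{\left(n,u \right)} = 5 u$
$o = 599$ ($o = 5 \left(-5\right) + \left(-2\right) 13 \left(-24\right) = -25 - -624 = -25 + 624 = 599$)
$o - 831 = 599 - 831 = -232$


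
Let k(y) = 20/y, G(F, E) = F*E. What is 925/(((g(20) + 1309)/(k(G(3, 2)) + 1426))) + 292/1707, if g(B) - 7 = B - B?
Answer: 564316468/561603 ≈ 1004.8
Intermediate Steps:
g(B) = 7 (g(B) = 7 + (B - B) = 7 + 0 = 7)
G(F, E) = E*F
925/(((g(20) + 1309)/(k(G(3, 2)) + 1426))) + 292/1707 = 925/(((7 + 1309)/(20/((2*3)) + 1426))) + 292/1707 = 925/((1316/(20/6 + 1426))) + 292*(1/1707) = 925/((1316/(20*(1/6) + 1426))) + 292/1707 = 925/((1316/(10/3 + 1426))) + 292/1707 = 925/((1316/(4288/3))) + 292/1707 = 925/((1316*(3/4288))) + 292/1707 = 925/(987/1072) + 292/1707 = 925*(1072/987) + 292/1707 = 991600/987 + 292/1707 = 564316468/561603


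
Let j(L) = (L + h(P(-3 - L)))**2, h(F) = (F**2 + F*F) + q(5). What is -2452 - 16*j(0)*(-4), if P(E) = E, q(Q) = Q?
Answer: 31404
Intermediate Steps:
h(F) = 5 + 2*F**2 (h(F) = (F**2 + F*F) + 5 = (F**2 + F**2) + 5 = 2*F**2 + 5 = 5 + 2*F**2)
j(L) = (5 + L + 2*(-3 - L)**2)**2 (j(L) = (L + (5 + 2*(-3 - L)**2))**2 = (5 + L + 2*(-3 - L)**2)**2)
-2452 - 16*j(0)*(-4) = -2452 - 16*(5 + 0 + 2*(3 + 0)**2)**2*(-4) = -2452 - 16*(5 + 0 + 2*3**2)**2*(-4) = -2452 - 16*(5 + 0 + 2*9)**2*(-4) = -2452 - 16*(5 + 0 + 18)**2*(-4) = -2452 - 16*23**2*(-4) = -2452 - 16*529*(-4) = -2452 - 8464*(-4) = -2452 - 1*(-33856) = -2452 + 33856 = 31404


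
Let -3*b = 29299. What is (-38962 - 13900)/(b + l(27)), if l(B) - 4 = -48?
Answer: 158586/29431 ≈ 5.3884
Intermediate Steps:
b = -29299/3 (b = -⅓*29299 = -29299/3 ≈ -9766.3)
l(B) = -44 (l(B) = 4 - 48 = -44)
(-38962 - 13900)/(b + l(27)) = (-38962 - 13900)/(-29299/3 - 44) = -52862/(-29431/3) = -52862*(-3/29431) = 158586/29431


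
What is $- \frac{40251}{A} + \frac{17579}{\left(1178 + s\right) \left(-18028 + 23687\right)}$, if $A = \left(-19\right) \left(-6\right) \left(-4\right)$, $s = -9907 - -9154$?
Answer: $\frac{32271563283}{365571400} \approx 88.277$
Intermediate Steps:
$s = -753$ ($s = -9907 + 9154 = -753$)
$A = -456$ ($A = 114 \left(-4\right) = -456$)
$- \frac{40251}{A} + \frac{17579}{\left(1178 + s\right) \left(-18028 + 23687\right)} = - \frac{40251}{-456} + \frac{17579}{\left(1178 - 753\right) \left(-18028 + 23687\right)} = \left(-40251\right) \left(- \frac{1}{456}\right) + \frac{17579}{425 \cdot 5659} = \frac{13417}{152} + \frac{17579}{2405075} = \frac{32271563283}{365571400}$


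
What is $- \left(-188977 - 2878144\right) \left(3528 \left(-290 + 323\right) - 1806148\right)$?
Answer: $-5182587964604$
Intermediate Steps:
$- \left(-188977 - 2878144\right) \left(3528 \left(-290 + 323\right) - 1806148\right) = - \left(-3067121\right) \left(3528 \cdot 33 - 1806148\right) = - \left(-3067121\right) \left(116424 - 1806148\right) = - \left(-3067121\right) \left(-1689724\right) = \left(-1\right) 5182587964604 = -5182587964604$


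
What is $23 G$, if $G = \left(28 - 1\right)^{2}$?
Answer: $16767$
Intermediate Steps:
$G = 729$ ($G = 27^{2} = 729$)
$23 G = 23 \cdot 729 = 16767$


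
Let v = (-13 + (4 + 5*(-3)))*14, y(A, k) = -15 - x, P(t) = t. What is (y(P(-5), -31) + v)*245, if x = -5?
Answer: -84770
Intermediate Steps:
y(A, k) = -10 (y(A, k) = -15 - 1*(-5) = -15 + 5 = -10)
v = -336 (v = (-13 + (4 - 15))*14 = (-13 - 11)*14 = -24*14 = -336)
(y(P(-5), -31) + v)*245 = (-10 - 336)*245 = -346*245 = -84770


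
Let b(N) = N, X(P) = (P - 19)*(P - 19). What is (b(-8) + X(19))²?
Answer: 64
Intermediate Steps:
X(P) = (-19 + P)² (X(P) = (-19 + P)*(-19 + P) = (-19 + P)²)
(b(-8) + X(19))² = (-8 + (-19 + 19)²)² = (-8 + 0²)² = (-8 + 0)² = (-8)² = 64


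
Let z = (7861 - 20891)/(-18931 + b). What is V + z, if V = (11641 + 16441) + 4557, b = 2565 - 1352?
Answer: 289155416/8859 ≈ 32640.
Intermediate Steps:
b = 1213
V = 32639 (V = 28082 + 4557 = 32639)
z = 6515/8859 (z = (7861 - 20891)/(-18931 + 1213) = -13030/(-17718) = -13030*(-1/17718) = 6515/8859 ≈ 0.73541)
V + z = 32639 + 6515/8859 = 289155416/8859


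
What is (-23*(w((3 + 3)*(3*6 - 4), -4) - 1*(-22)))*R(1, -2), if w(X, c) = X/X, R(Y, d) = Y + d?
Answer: 529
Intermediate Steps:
w(X, c) = 1
(-23*(w((3 + 3)*(3*6 - 4), -4) - 1*(-22)))*R(1, -2) = (-23*(1 - 1*(-22)))*(1 - 2) = -23*(1 + 22)*(-1) = -23*23*(-1) = -529*(-1) = 529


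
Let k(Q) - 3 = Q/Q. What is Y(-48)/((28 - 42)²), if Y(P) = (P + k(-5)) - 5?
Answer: -¼ ≈ -0.25000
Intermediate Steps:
k(Q) = 4 (k(Q) = 3 + Q/Q = 3 + 1 = 4)
Y(P) = -1 + P (Y(P) = (P + 4) - 5 = (4 + P) - 5 = -1 + P)
Y(-48)/((28 - 42)²) = (-1 - 48)/((28 - 42)²) = -49/((-14)²) = -49/196 = -49*1/196 = -¼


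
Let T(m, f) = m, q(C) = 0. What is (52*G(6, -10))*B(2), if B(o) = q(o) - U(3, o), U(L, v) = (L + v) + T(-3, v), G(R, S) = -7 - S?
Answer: -312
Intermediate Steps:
U(L, v) = -3 + L + v (U(L, v) = (L + v) - 3 = -3 + L + v)
B(o) = -o (B(o) = 0 - (-3 + 3 + o) = 0 - o = -o)
(52*G(6, -10))*B(2) = (52*(-7 - 1*(-10)))*(-1*2) = (52*(-7 + 10))*(-2) = (52*3)*(-2) = 156*(-2) = -312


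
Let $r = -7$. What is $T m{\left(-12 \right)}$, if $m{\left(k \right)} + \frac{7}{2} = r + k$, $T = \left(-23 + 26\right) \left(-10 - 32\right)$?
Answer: $2835$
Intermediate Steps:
$T = -126$ ($T = 3 \left(-42\right) = -126$)
$m{\left(k \right)} = - \frac{21}{2} + k$ ($m{\left(k \right)} = - \frac{7}{2} + \left(-7 + k\right) = - \frac{21}{2} + k$)
$T m{\left(-12 \right)} = - 126 \left(- \frac{21}{2} - 12\right) = \left(-126\right) \left(- \frac{45}{2}\right) = 2835$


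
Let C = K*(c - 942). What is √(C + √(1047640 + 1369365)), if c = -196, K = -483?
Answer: √(549654 + √2417005) ≈ 742.43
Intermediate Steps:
C = 549654 (C = -483*(-196 - 942) = -483*(-1138) = 549654)
√(C + √(1047640 + 1369365)) = √(549654 + √(1047640 + 1369365)) = √(549654 + √2417005)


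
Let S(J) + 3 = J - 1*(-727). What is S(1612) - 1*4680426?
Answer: -4678090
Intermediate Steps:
S(J) = 724 + J (S(J) = -3 + (J - 1*(-727)) = -3 + (J + 727) = -3 + (727 + J) = 724 + J)
S(1612) - 1*4680426 = (724 + 1612) - 1*4680426 = 2336 - 4680426 = -4678090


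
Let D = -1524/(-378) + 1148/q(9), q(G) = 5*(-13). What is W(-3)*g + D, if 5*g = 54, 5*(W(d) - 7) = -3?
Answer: 1136162/20475 ≈ 55.490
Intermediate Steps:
W(d) = 32/5 (W(d) = 7 + (1/5)*(-3) = 7 - 3/5 = 32/5)
q(G) = -65
g = 54/5 (g = (1/5)*54 = 54/5 ≈ 10.800)
D = -55814/4095 (D = -1524/(-378) + 1148/(-65) = -1524*(-1/378) + 1148*(-1/65) = 254/63 - 1148/65 = -55814/4095 ≈ -13.630)
W(-3)*g + D = (32/5)*(54/5) - 55814/4095 = 1728/25 - 55814/4095 = 1136162/20475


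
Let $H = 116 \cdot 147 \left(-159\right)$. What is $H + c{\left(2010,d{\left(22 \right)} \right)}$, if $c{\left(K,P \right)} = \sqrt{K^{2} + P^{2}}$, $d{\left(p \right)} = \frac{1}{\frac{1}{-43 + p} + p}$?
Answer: $-2711268 + \frac{3 \sqrt{95400676949}}{461} \approx -2.7093 \cdot 10^{6}$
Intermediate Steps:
$d{\left(p \right)} = \frac{1}{p + \frac{1}{-43 + p}}$
$H = -2711268$ ($H = 17052 \left(-159\right) = -2711268$)
$H + c{\left(2010,d{\left(22 \right)} \right)} = -2711268 + \sqrt{2010^{2} + \left(\frac{-43 + 22}{1 + 22^{2} - 946}\right)^{2}} = -2711268 + \sqrt{4040100 + \left(\frac{1}{1 + 484 - 946} \left(-21\right)\right)^{2}} = -2711268 + \sqrt{4040100 + \left(\frac{1}{-461} \left(-21\right)\right)^{2}} = -2711268 + \sqrt{4040100 + \left(\left(- \frac{1}{461}\right) \left(-21\right)\right)^{2}} = -2711268 + \sqrt{4040100 + \left(\frac{21}{461}\right)^{2}} = -2711268 + \sqrt{4040100 + \frac{441}{212521}} = -2711268 + \sqrt{\frac{858606092541}{212521}} = -2711268 + \frac{3 \sqrt{95400676949}}{461}$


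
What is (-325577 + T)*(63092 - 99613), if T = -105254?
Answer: 15734378951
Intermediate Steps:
(-325577 + T)*(63092 - 99613) = (-325577 - 105254)*(63092 - 99613) = -430831*(-36521) = 15734378951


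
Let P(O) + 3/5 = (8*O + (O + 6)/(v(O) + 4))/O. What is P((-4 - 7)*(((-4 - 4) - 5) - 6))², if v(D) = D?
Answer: 2716576425616/49544082225 ≈ 54.831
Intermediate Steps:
P(O) = -⅗ + (8*O + (6 + O)/(4 + O))/O (P(O) = -⅗ + (8*O + (O + 6)/(O + 4))/O = -⅗ + (8*O + (6 + O)/(4 + O))/O)
P((-4 - 7)*(((-4 - 4) - 5) - 6))² = ((30 + 37*((-4 - 7)*(((-4 - 4) - 5) - 6))² + 153*((-4 - 7)*(((-4 - 4) - 5) - 6)))/(5*(((-4 - 7)*(((-4 - 4) - 5) - 6)))*(4 + (-4 - 7)*(((-4 - 4) - 5) - 6))))² = ((30 + 37*(-11*((-8 - 5) - 6))² + 153*(-11*((-8 - 5) - 6)))/(5*((-11*((-8 - 5) - 6)))*(4 - 11*((-8 - 5) - 6))))² = ((30 + 37*(-11*(-13 - 6))² + 153*(-11*(-13 - 6)))/(5*((-11*(-13 - 6)))*(4 - 11*(-13 - 6))))² = ((30 + 37*(-11*(-19))² + 153*(-11*(-19)))/(5*((-11*(-19)))*(4 - 11*(-19))))² = ((⅕)*(30 + 37*209² + 153*209)/(209*(4 + 209)))² = ((⅕)*(1/209)*(30 + 37*43681 + 31977)/213)² = ((⅕)*(1/209)*(1/213)*(30 + 1616197 + 31977))² = ((⅕)*(1/209)*(1/213)*1648204)² = (1648204/222585)² = 2716576425616/49544082225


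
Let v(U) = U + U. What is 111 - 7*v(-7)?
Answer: 209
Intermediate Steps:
v(U) = 2*U
111 - 7*v(-7) = 111 - 14*(-7) = 111 - 7*(-14) = 111 + 98 = 209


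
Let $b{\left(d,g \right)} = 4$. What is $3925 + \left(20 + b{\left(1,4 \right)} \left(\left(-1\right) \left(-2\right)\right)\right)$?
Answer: $3953$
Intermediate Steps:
$3925 + \left(20 + b{\left(1,4 \right)} \left(\left(-1\right) \left(-2\right)\right)\right) = 3925 + \left(20 + 4 \left(\left(-1\right) \left(-2\right)\right)\right) = 3925 + \left(20 + 4 \cdot 2\right) = 3925 + \left(20 + 8\right) = 3925 + 28 = 3953$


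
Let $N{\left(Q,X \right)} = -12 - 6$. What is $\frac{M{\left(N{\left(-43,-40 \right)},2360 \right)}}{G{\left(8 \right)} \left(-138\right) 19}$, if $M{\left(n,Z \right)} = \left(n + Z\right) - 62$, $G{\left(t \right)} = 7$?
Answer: $- \frac{20}{161} \approx -0.12422$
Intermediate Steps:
$N{\left(Q,X \right)} = -18$ ($N{\left(Q,X \right)} = -12 - 6 = -18$)
$M{\left(n,Z \right)} = -62 + Z + n$ ($M{\left(n,Z \right)} = \left(Z + n\right) - 62 = -62 + Z + n$)
$\frac{M{\left(N{\left(-43,-40 \right)},2360 \right)}}{G{\left(8 \right)} \left(-138\right) 19} = \frac{-62 + 2360 - 18}{7 \left(-138\right) 19} = \frac{2280}{\left(-966\right) 19} = \frac{2280}{-18354} = 2280 \left(- \frac{1}{18354}\right) = - \frac{20}{161}$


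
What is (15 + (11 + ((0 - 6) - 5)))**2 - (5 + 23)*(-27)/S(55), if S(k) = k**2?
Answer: 681381/3025 ≈ 225.25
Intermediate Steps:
(15 + (11 + ((0 - 6) - 5)))**2 - (5 + 23)*(-27)/S(55) = (15 + (11 + ((0 - 6) - 5)))**2 - (5 + 23)*(-27)/(55**2) = (15 + (11 + (-6 - 5)))**2 - 28*(-27)/3025 = (15 + (11 - 11))**2 - (-756)/3025 = (15 + 0)**2 - 1*(-756/3025) = 15**2 + 756/3025 = 225 + 756/3025 = 681381/3025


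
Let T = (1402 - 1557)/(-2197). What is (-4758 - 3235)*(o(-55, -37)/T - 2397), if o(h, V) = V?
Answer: 3619422232/155 ≈ 2.3351e+7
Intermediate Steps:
T = 155/2197 (T = -155*(-1/2197) = 155/2197 ≈ 0.070551)
(-4758 - 3235)*(o(-55, -37)/T - 2397) = (-4758 - 3235)*(-37/155/2197 - 2397) = -7993*(-37*2197/155 - 2397) = -7993*(-81289/155 - 2397) = -7993*(-452824/155) = 3619422232/155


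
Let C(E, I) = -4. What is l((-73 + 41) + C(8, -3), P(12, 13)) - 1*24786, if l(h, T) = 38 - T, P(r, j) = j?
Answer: -24761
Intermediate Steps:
l((-73 + 41) + C(8, -3), P(12, 13)) - 1*24786 = (38 - 1*13) - 1*24786 = (38 - 13) - 24786 = 25 - 24786 = -24761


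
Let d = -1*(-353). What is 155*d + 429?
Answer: 55144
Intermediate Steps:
d = 353
155*d + 429 = 155*353 + 429 = 54715 + 429 = 55144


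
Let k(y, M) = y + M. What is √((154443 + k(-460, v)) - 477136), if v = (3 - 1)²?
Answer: I*√323149 ≈ 568.46*I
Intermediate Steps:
v = 4 (v = 2² = 4)
k(y, M) = M + y
√((154443 + k(-460, v)) - 477136) = √((154443 + (4 - 460)) - 477136) = √((154443 - 456) - 477136) = √(153987 - 477136) = √(-323149) = I*√323149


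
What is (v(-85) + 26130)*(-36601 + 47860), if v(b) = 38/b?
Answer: 25006374108/85 ≈ 2.9419e+8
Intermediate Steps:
(v(-85) + 26130)*(-36601 + 47860) = (38/(-85) + 26130)*(-36601 + 47860) = (38*(-1/85) + 26130)*11259 = (-38/85 + 26130)*11259 = (2221012/85)*11259 = 25006374108/85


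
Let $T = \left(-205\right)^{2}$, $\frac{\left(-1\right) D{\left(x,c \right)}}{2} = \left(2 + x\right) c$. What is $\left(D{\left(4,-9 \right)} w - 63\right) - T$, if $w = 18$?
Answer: $-40144$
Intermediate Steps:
$D{\left(x,c \right)} = - 2 c \left(2 + x\right)$ ($D{\left(x,c \right)} = - 2 \left(2 + x\right) c = - 2 c \left(2 + x\right)$)
$T = 42025$
$\left(D{\left(4,-9 \right)} w - 63\right) - T = \left(\left(-2\right) \left(-9\right) \left(2 + 4\right) 18 - 63\right) - 42025 = \left(\left(-2\right) \left(-9\right) 6 \cdot 18 - 63\right) - 42025 = \left(108 \cdot 18 - 63\right) - 42025 = \left(1944 - 63\right) - 42025 = 1881 - 42025 = -40144$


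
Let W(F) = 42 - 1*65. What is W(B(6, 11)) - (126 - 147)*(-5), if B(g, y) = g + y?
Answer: -128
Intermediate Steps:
W(F) = -23 (W(F) = 42 - 65 = -23)
W(B(6, 11)) - (126 - 147)*(-5) = -23 - (126 - 147)*(-5) = -23 - (-21)*(-5) = -23 - 1*105 = -23 - 105 = -128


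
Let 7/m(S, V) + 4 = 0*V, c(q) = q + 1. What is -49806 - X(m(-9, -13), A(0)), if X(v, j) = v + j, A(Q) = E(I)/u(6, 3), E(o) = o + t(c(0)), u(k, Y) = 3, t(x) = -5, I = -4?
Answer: -199205/4 ≈ -49801.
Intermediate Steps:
c(q) = 1 + q
m(S, V) = -7/4 (m(S, V) = 7/(-4 + 0*V) = 7/(-4 + 0) = 7/(-4) = 7*(-¼) = -7/4)
E(o) = -5 + o (E(o) = o - 5 = -5 + o)
A(Q) = -3 (A(Q) = (-5 - 4)/3 = -9*⅓ = -3)
X(v, j) = j + v
-49806 - X(m(-9, -13), A(0)) = -49806 - (-3 - 7/4) = -49806 - 1*(-19/4) = -49806 + 19/4 = -199205/4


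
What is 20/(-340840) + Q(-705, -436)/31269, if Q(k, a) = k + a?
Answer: -2782313/76126614 ≈ -0.036548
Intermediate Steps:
Q(k, a) = a + k
20/(-340840) + Q(-705, -436)/31269 = 20/(-340840) + (-436 - 705)/31269 = 20*(-1/340840) - 1141*1/31269 = -1/17042 - 163/4467 = -2782313/76126614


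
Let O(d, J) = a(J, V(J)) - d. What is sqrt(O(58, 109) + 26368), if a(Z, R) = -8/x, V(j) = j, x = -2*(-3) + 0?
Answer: sqrt(236778)/3 ≈ 162.20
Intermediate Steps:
x = 6 (x = 6 + 0 = 6)
a(Z, R) = -4/3 (a(Z, R) = -8/6 = -8*1/6 = -4/3)
O(d, J) = -4/3 - d
sqrt(O(58, 109) + 26368) = sqrt((-4/3 - 1*58) + 26368) = sqrt((-4/3 - 58) + 26368) = sqrt(-178/3 + 26368) = sqrt(78926/3) = sqrt(236778)/3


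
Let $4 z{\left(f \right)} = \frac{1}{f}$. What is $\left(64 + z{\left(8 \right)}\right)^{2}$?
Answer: $\frac{4198401}{1024} \approx 4100.0$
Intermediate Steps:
$z{\left(f \right)} = \frac{1}{4 f}$
$\left(64 + z{\left(8 \right)}\right)^{2} = \left(64 + \frac{1}{4 \cdot 8}\right)^{2} = \left(64 + \frac{1}{4} \cdot \frac{1}{8}\right)^{2} = \left(64 + \frac{1}{32}\right)^{2} = \left(\frac{2049}{32}\right)^{2} = \frac{4198401}{1024}$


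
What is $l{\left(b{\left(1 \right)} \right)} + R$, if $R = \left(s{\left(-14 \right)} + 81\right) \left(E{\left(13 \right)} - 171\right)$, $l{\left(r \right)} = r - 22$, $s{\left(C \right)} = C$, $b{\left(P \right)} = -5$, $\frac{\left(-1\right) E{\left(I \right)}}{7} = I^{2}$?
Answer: $-90745$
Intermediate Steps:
$E{\left(I \right)} = - 7 I^{2}$
$l{\left(r \right)} = -22 + r$
$R = -90718$ ($R = \left(-14 + 81\right) \left(- 7 \cdot 13^{2} - 171\right) = 67 \left(\left(-7\right) 169 - 171\right) = 67 \left(-1183 - 171\right) = 67 \left(-1354\right) = -90718$)
$l{\left(b{\left(1 \right)} \right)} + R = \left(-22 - 5\right) - 90718 = -27 - 90718 = -90745$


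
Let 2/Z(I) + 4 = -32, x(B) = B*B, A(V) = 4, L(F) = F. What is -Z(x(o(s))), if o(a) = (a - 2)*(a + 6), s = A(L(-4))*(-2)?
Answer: 1/18 ≈ 0.055556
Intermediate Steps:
s = -8 (s = 4*(-2) = -8)
o(a) = (-2 + a)*(6 + a)
x(B) = B²
Z(I) = -1/18 (Z(I) = 2/(-4 - 32) = 2/(-36) = 2*(-1/36) = -1/18)
-Z(x(o(s))) = -1*(-1/18) = 1/18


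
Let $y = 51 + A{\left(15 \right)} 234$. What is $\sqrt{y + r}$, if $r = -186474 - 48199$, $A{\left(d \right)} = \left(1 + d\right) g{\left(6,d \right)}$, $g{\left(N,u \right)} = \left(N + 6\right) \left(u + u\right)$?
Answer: $\sqrt{1113218} \approx 1055.1$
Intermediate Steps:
$g{\left(N,u \right)} = 2 u \left(6 + N\right)$ ($g{\left(N,u \right)} = \left(6 + N\right) 2 u = 2 u \left(6 + N\right)$)
$A{\left(d \right)} = 24 d \left(1 + d\right)$ ($A{\left(d \right)} = \left(1 + d\right) 2 d \left(6 + 6\right) = \left(1 + d\right) 2 d 12 = \left(1 + d\right) 24 d = 24 d \left(1 + d\right)$)
$r = -234673$
$y = 1347891$ ($y = 51 + 24 \cdot 15 \left(1 + 15\right) 234 = 51 + 24 \cdot 15 \cdot 16 \cdot 234 = 51 + 5760 \cdot 234 = 51 + 1347840 = 1347891$)
$\sqrt{y + r} = \sqrt{1347891 - 234673} = \sqrt{1113218}$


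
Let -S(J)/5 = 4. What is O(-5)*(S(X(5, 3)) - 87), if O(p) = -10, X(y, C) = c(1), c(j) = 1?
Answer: 1070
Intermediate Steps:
X(y, C) = 1
S(J) = -20 (S(J) = -5*4 = -20)
O(-5)*(S(X(5, 3)) - 87) = -10*(-20 - 87) = -10*(-107) = 1070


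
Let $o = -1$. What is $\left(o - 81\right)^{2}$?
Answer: $6724$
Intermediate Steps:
$\left(o - 81\right)^{2} = \left(-1 - 81\right)^{2} = \left(-82\right)^{2} = 6724$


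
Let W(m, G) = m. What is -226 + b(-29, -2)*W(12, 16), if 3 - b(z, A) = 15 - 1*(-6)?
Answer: -442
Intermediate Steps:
b(z, A) = -18 (b(z, A) = 3 - (15 - 1*(-6)) = 3 - (15 + 6) = 3 - 1*21 = 3 - 21 = -18)
-226 + b(-29, -2)*W(12, 16) = -226 - 18*12 = -226 - 216 = -442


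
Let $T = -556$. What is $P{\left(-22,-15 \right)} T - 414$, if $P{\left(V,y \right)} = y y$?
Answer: $-125514$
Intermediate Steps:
$P{\left(V,y \right)} = y^{2}$
$P{\left(-22,-15 \right)} T - 414 = \left(-15\right)^{2} \left(-556\right) - 414 = 225 \left(-556\right) - 414 = -125100 - 414 = -125514$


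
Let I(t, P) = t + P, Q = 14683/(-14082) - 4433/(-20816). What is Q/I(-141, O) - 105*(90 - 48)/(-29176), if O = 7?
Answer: 1609989696071/10232320745184 ≈ 0.15734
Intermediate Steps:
Q = -121607911/146565456 (Q = 14683*(-1/14082) - 4433*(-1/20816) = -14683/14082 + 4433/20816 = -121607911/146565456 ≈ -0.82972)
I(t, P) = P + t
Q/I(-141, O) - 105*(90 - 48)/(-29176) = -121607911/(146565456*(7 - 141)) - 105*(90 - 48)/(-29176) = -121607911/146565456/(-134) - 105*42*(-1/29176) = -121607911/146565456*(-1/134) - 4410*(-1/29176) = 121607911/19639771104 + 315/2084 = 1609989696071/10232320745184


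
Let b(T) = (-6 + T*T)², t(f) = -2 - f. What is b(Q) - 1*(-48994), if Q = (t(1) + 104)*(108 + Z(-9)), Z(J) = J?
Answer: 9995999400249019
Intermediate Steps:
Q = 9999 (Q = ((-2 - 1*1) + 104)*(108 - 9) = ((-2 - 1) + 104)*99 = (-3 + 104)*99 = 101*99 = 9999)
b(T) = (-6 + T²)²
b(Q) - 1*(-48994) = (-6 + 9999²)² - 1*(-48994) = (-6 + 99980001)² + 48994 = 99979995² + 48994 = 9995999400200025 + 48994 = 9995999400249019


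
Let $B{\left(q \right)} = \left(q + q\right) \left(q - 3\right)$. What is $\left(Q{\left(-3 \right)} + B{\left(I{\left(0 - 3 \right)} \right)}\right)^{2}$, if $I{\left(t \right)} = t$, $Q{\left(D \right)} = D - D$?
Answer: $1296$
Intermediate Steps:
$Q{\left(D \right)} = 0$
$B{\left(q \right)} = 2 q \left(-3 + q\right)$
$\left(Q{\left(-3 \right)} + B{\left(I{\left(0 - 3 \right)} \right)}\right)^{2} = \left(0 + 2 \left(0 - 3\right) \left(-3 + \left(0 - 3\right)\right)\right)^{2} = \left(0 + 2 \left(-3\right) \left(-3 - 3\right)\right)^{2} = \left(0 + 2 \left(-3\right) \left(-6\right)\right)^{2} = \left(0 + 36\right)^{2} = 36^{2} = 1296$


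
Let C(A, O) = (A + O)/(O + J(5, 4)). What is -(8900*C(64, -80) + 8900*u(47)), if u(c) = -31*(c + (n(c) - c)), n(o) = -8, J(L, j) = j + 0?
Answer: -41972400/19 ≈ -2.2091e+6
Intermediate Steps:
J(L, j) = j
C(A, O) = (A + O)/(4 + O) (C(A, O) = (A + O)/(O + 4) = (A + O)/(4 + O))
u(c) = 248 (u(c) = -31*(c + (-8 - c)) = -31*(-8) = 248)
-(8900*C(64, -80) + 8900*u(47)) = -(2207200 + 8900*(64 - 80)/(4 - 80)) = -8900/(1/(248 - 16/(-76))) = -8900/(1/(248 - 1/76*(-16))) = -8900/(1/(248 + 4/19)) = -8900/(1/(4716/19)) = -8900/19/4716 = -8900*4716/19 = -41972400/19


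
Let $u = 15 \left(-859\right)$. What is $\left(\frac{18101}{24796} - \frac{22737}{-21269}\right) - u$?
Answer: $\frac{6796318984561}{527386124} \approx 12887.0$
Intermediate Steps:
$u = -12885$
$\left(\frac{18101}{24796} - \frac{22737}{-21269}\right) - u = \left(\frac{18101}{24796} - \frac{22737}{-21269}\right) - -12885 = \left(18101 \cdot \frac{1}{24796} - - \frac{22737}{21269}\right) + 12885 = \left(\frac{18101}{24796} + \frac{22737}{21269}\right) + 12885 = \frac{948776821}{527386124} + 12885 = \frac{6796318984561}{527386124}$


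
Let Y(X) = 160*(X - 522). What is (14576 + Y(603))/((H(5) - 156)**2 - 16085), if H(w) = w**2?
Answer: 6884/269 ≈ 25.591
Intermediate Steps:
Y(X) = -83520 + 160*X (Y(X) = 160*(-522 + X) = -83520 + 160*X)
(14576 + Y(603))/((H(5) - 156)**2 - 16085) = (14576 + (-83520 + 160*603))/((5**2 - 156)**2 - 16085) = (14576 + (-83520 + 96480))/((25 - 156)**2 - 16085) = (14576 + 12960)/((-131)**2 - 16085) = 27536/(17161 - 16085) = 27536/1076 = 27536*(1/1076) = 6884/269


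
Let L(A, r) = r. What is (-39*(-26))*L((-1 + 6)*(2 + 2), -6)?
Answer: -6084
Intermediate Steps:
(-39*(-26))*L((-1 + 6)*(2 + 2), -6) = -39*(-26)*(-6) = 1014*(-6) = -6084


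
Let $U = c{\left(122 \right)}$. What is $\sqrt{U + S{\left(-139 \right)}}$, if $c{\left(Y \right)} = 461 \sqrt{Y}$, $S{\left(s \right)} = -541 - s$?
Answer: $\sqrt{-402 + 461 \sqrt{122}} \approx 68.483$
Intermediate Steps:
$U = 461 \sqrt{122} \approx 5091.9$
$\sqrt{U + S{\left(-139 \right)}} = \sqrt{461 \sqrt{122} - 402} = \sqrt{-402 + 461 \sqrt{122}}$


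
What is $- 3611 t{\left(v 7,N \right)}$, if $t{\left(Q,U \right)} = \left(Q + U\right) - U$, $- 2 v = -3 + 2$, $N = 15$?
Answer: $- \frac{25277}{2} \approx -12639.0$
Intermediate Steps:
$v = \frac{1}{2}$ ($v = - \frac{-3 + 2}{2} = \left(- \frac{1}{2}\right) \left(-1\right) = \frac{1}{2} \approx 0.5$)
$t{\left(Q,U \right)} = Q$
$- 3611 t{\left(v 7,N \right)} = - 3611 \cdot \frac{1}{2} \cdot 7 = \left(-3611\right) \frac{7}{2} = - \frac{25277}{2}$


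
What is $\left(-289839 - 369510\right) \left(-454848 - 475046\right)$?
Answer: $613124679006$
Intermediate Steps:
$\left(-289839 - 369510\right) \left(-454848 - 475046\right) = \left(-659349\right) \left(-929894\right) = 613124679006$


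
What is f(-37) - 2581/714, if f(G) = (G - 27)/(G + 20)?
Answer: 107/714 ≈ 0.14986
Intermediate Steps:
f(G) = (-27 + G)/(20 + G)
f(-37) - 2581/714 = (-27 - 37)/(20 - 37) - 2581/714 = -64/(-17) - 2581/714 = -1/17*(-64) - 1*2581/714 = 64/17 - 2581/714 = 107/714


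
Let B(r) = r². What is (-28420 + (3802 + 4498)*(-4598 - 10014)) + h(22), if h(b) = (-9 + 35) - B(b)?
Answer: -121308478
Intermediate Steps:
h(b) = 26 - b² (h(b) = (-9 + 35) - b² = 26 - b²)
(-28420 + (3802 + 4498)*(-4598 - 10014)) + h(22) = (-28420 + (3802 + 4498)*(-4598 - 10014)) + (26 - 1*22²) = (-28420 + 8300*(-14612)) + (26 - 1*484) = (-28420 - 121279600) + (26 - 484) = -121308020 - 458 = -121308478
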